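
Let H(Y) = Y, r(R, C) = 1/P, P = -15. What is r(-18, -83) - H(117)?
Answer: -1756/15 ≈ -117.07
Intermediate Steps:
r(R, C) = -1/15 (r(R, C) = 1/(-15) = -1/15)
r(-18, -83) - H(117) = -1/15 - 1*117 = -1/15 - 117 = -1756/15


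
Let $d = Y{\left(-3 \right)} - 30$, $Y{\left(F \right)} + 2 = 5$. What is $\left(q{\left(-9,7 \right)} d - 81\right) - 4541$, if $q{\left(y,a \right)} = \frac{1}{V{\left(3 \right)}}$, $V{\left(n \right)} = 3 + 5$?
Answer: $- \frac{37003}{8} \approx -4625.4$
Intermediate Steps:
$Y{\left(F \right)} = 3$ ($Y{\left(F \right)} = -2 + 5 = 3$)
$V{\left(n \right)} = 8$
$d = -27$ ($d = 3 - 30 = -27$)
$q{\left(y,a \right)} = \frac{1}{8}$
$\left(q{\left(-9,7 \right)} d - 81\right) - 4541 = \left(\frac{1}{8} \left(-27\right) - 81\right) - 4541 = \left(- \frac{27}{8} - 81\right) - 4541 = - \frac{675}{8} - 4541 = - \frac{37003}{8}$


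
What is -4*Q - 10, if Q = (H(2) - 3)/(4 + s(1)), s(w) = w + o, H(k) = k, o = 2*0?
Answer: -46/5 ≈ -9.2000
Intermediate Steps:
o = 0
s(w) = w (s(w) = w + 0 = w)
Q = -⅕ (Q = (2 - 3)/(4 + 1) = -1/5 = -1*⅕ = -⅕ ≈ -0.20000)
-4*Q - 10 = -4*(-⅕) - 10 = ⅘ - 10 = -46/5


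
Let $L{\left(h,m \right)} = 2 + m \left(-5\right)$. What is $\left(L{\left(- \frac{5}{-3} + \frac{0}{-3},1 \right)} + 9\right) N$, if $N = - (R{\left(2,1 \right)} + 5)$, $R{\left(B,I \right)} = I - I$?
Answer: $-30$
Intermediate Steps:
$R{\left(B,I \right)} = 0$
$L{\left(h,m \right)} = 2 - 5 m$
$N = -5$ ($N = - (0 + 5) = \left(-1\right) 5 = -5$)
$\left(L{\left(- \frac{5}{-3} + \frac{0}{-3},1 \right)} + 9\right) N = \left(\left(2 - 5\right) + 9\right) \left(-5\right) = \left(-3 + 9\right) \left(-5\right) = 6 \left(-5\right) = -30$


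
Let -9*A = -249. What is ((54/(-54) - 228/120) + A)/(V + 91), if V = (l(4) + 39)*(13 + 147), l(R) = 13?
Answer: 743/252330 ≈ 0.0029446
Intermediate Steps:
A = 83/3 (A = -1/9*(-249) = 83/3 ≈ 27.667)
V = 8320 (V = (13 + 39)*(13 + 147) = 52*160 = 8320)
((54/(-54) - 228/120) + A)/(V + 91) = ((54/(-54) - 228/120) + 83/3)/(8320 + 91) = ((54*(-1/54) - 228*1/120) + 83/3)/8411 = ((-1 - 19/10) + 83/3)*(1/8411) = (-29/10 + 83/3)*(1/8411) = (743/30)*(1/8411) = 743/252330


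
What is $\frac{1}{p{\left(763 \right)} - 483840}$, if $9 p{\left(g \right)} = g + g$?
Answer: $- \frac{9}{4353034} \approx -2.0675 \cdot 10^{-6}$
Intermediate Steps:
$p{\left(g \right)} = \frac{2 g}{9}$ ($p{\left(g \right)} = \frac{g + g}{9} = \frac{2 g}{9}$)
$\frac{1}{p{\left(763 \right)} - 483840} = \frac{1}{\frac{2}{9} \cdot 763 - 483840} = \frac{1}{\frac{1526}{9} - 483840} = \frac{1}{- \frac{4353034}{9}} = - \frac{9}{4353034}$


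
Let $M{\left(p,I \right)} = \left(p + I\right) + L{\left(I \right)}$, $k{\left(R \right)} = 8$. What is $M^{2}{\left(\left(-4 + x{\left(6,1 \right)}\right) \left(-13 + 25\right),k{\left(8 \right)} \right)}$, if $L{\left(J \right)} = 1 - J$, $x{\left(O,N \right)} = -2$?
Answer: $5041$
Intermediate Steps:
$M{\left(p,I \right)} = 1 + p$ ($M{\left(p,I \right)} = \left(p + I\right) - \left(-1 + I\right) = \left(I + p\right) - \left(-1 + I\right) = 1 + p$)
$M^{2}{\left(\left(-4 + x{\left(6,1 \right)}\right) \left(-13 + 25\right),k{\left(8 \right)} \right)} = \left(1 + \left(-4 - 2\right) \left(-13 + 25\right)\right)^{2} = \left(1 - 72\right)^{2} = \left(-71\right)^{2} = 5041$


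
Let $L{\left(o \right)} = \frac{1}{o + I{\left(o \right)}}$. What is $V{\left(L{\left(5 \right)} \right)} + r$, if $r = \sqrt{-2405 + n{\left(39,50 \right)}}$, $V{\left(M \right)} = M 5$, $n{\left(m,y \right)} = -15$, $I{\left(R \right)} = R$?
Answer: $\frac{1}{2} + 22 i \sqrt{5} \approx 0.5 + 49.193 i$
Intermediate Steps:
$L{\left(o \right)} = \frac{1}{2 o}$ ($L{\left(o \right)} = \frac{1}{o + o} = \frac{1}{2 o}$)
$V{\left(M \right)} = 5 M$
$r = 22 i \sqrt{5}$ ($r = \sqrt{-2405 - 15} = \sqrt{-2420} = 22 i \sqrt{5} \approx 49.193 i$)
$V{\left(L{\left(5 \right)} \right)} + r = 5 \frac{1}{2 \cdot 5} + 22 i \sqrt{5} = 5 \cdot \frac{1}{2} \cdot \frac{1}{5} + 22 i \sqrt{5} = 5 \cdot \frac{1}{10} + 22 i \sqrt{5} = \frac{1}{2} + 22 i \sqrt{5}$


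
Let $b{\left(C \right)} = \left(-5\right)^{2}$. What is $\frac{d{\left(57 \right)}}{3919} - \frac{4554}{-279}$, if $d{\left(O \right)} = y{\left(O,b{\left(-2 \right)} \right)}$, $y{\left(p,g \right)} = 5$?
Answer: $\frac{1983169}{121489} \approx 16.324$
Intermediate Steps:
$b{\left(C \right)} = 25$
$d{\left(O \right)} = 5$
$\frac{d{\left(57 \right)}}{3919} - \frac{4554}{-279} = \frac{5}{3919} - \frac{4554}{-279} = 5 \cdot \frac{1}{3919} - - \frac{506}{31} = \frac{5}{3919} + \frac{506}{31} = \frac{1983169}{121489}$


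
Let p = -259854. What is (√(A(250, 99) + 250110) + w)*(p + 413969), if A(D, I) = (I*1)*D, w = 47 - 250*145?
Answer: -5579425345 + 924690*√7635 ≈ -5.4986e+9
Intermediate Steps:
w = -36203 (w = 47 - 36250 = -36203)
A(D, I) = D*I (A(D, I) = I*D = D*I)
(√(A(250, 99) + 250110) + w)*(p + 413969) = (√(250*99 + 250110) - 36203)*(-259854 + 413969) = (√(24750 + 250110) - 36203)*154115 = (√274860 - 36203)*154115 = (6*√7635 - 36203)*154115 = (-36203 + 6*√7635)*154115 = -5579425345 + 924690*√7635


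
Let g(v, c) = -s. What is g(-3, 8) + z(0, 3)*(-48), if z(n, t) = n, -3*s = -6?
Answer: -2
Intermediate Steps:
s = 2 (s = -⅓*(-6) = 2)
g(v, c) = -2 (g(v, c) = -1*2 = -2)
g(-3, 8) + z(0, 3)*(-48) = -2 + 0*(-48) = -2 + 0 = -2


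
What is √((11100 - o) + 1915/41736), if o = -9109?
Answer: √8800502406726/20868 ≈ 142.16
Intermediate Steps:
√((11100 - o) + 1915/41736) = √((11100 - 1*(-9109)) + 1915/41736) = √((11100 + 9109) + 1915*(1/41736)) = √(20209 + 1915/41736) = √(843444739/41736) = √8800502406726/20868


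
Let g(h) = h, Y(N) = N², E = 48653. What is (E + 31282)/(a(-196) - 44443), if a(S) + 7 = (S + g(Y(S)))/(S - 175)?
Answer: -847311/472262 ≈ -1.7942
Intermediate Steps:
a(S) = -7 + (S + S²)/(-175 + S) (a(S) = -7 + (S + S²)/(S - 175) = -7 + (S + S²)/(-175 + S))
(E + 31282)/(a(-196) - 44443) = (48653 + 31282)/((1225 + (-196)² - 6*(-196))/(-175 - 196) - 44443) = 79935/((1225 + 38416 + 1176)/(-371) - 44443) = 79935/(-1/371*40817 - 44443) = 79935/(-5831/53 - 44443) = 79935/(-2361310/53) = 79935*(-53/2361310) = -847311/472262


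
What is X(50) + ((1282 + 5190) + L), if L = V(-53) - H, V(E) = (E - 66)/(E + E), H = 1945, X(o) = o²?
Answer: 744981/106 ≈ 7028.1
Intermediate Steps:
V(E) = (-66 + E)/(2*E) (V(E) = (-66 + E)/((2*E)) = (-66 + E)*(1/(2*E)) = (-66 + E)/(2*E))
L = -206051/106 (L = (½)*(-66 - 53)/(-53) - 1*1945 = (½)*(-1/53)*(-119) - 1945 = 119/106 - 1945 = -206051/106 ≈ -1943.9)
X(50) + ((1282 + 5190) + L) = 50² + ((1282 + 5190) - 206051/106) = 2500 + (6472 - 206051/106) = 2500 + 479981/106 = 744981/106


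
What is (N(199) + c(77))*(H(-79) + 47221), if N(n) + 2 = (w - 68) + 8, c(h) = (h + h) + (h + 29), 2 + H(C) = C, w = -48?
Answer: 7071000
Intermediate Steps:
H(C) = -2 + C
c(h) = 29 + 3*h (c(h) = 2*h + (29 + h) = 29 + 3*h)
N(n) = -110 (N(n) = -2 + ((-48 - 68) + 8) = -2 + (-116 + 8) = -2 - 108 = -110)
(N(199) + c(77))*(H(-79) + 47221) = (-110 + (29 + 3*77))*((-2 - 79) + 47221) = (-110 + (29 + 231))*(-81 + 47221) = (-110 + 260)*47140 = 150*47140 = 7071000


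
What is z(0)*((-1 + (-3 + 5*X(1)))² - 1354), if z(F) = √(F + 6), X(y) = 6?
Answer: -678*√6 ≈ -1660.8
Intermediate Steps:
z(F) = √(6 + F)
z(0)*((-1 + (-3 + 5*X(1)))² - 1354) = √(6 + 0)*((-1 + (-3 + 5*6))² - 1354) = √6*((-1 + (-3 + 30))² - 1354) = √6*((-1 + 27)² - 1354) = √6*(26² - 1354) = √6*(676 - 1354) = √6*(-678) = -678*√6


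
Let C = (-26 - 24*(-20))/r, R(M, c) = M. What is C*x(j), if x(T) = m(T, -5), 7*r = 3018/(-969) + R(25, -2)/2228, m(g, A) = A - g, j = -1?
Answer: 9148114528/2233293 ≈ 4096.2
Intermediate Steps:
r = -2233293/5037508 (r = (3018/(-969) + 25/2228)/7 = (3018*(-1/969) + 25*(1/2228))/7 = (-1006/323 + 25/2228)/7 = (1/7)*(-2233293/719644) = -2233293/5037508 ≈ -0.44333)
x(T) = -5 - T
C = -2287028632/2233293 (C = (-26 - 24*(-20))/(-2233293/5037508) = (-26 + 480)*(-5037508/2233293) = 454*(-5037508/2233293) = -2287028632/2233293 ≈ -1024.1)
C*x(j) = -2287028632*(-5 - 1*(-1))/2233293 = -2287028632*(-5 + 1)/2233293 = -2287028632/2233293*(-4) = 9148114528/2233293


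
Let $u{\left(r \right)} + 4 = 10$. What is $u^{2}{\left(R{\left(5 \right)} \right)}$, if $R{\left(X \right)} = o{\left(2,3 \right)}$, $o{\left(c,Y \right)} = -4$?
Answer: $36$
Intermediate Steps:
$R{\left(X \right)} = -4$
$u{\left(r \right)} = 6$ ($u{\left(r \right)} = -4 + 10 = 6$)
$u^{2}{\left(R{\left(5 \right)} \right)} = 6^{2} = 36$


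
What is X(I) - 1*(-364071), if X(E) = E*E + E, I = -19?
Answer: 364413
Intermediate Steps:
X(E) = E + E² (X(E) = E² + E = E + E²)
X(I) - 1*(-364071) = -19*(1 - 19) - 1*(-364071) = -19*(-18) + 364071 = 342 + 364071 = 364413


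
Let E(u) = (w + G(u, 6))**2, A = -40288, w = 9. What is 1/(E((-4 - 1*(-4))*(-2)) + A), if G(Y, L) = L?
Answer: -1/40063 ≈ -2.4961e-5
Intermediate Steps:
E(u) = 225 (E(u) = (9 + 6)**2 = 15**2 = 225)
1/(E((-4 - 1*(-4))*(-2)) + A) = 1/(225 - 40288) = 1/(-40063) = -1/40063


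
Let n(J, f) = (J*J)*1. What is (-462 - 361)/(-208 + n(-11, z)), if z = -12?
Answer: 823/87 ≈ 9.4598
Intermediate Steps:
n(J, f) = J**2 (n(J, f) = J**2*1 = J**2)
(-462 - 361)/(-208 + n(-11, z)) = (-462 - 361)/(-208 + (-11)**2) = -823/(-208 + 121) = -823/(-87) = -823*(-1/87) = 823/87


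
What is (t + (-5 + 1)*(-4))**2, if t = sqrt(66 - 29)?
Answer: (16 + sqrt(37))**2 ≈ 487.65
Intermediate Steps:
t = sqrt(37) ≈ 6.0828
(t + (-5 + 1)*(-4))**2 = (sqrt(37) + (-5 + 1)*(-4))**2 = (sqrt(37) - 4*(-4))**2 = (sqrt(37) + 16)**2 = (16 + sqrt(37))**2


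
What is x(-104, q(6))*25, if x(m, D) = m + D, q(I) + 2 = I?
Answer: -2500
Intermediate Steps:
q(I) = -2 + I
x(m, D) = D + m
x(-104, q(6))*25 = ((-2 + 6) - 104)*25 = (4 - 104)*25 = -100*25 = -2500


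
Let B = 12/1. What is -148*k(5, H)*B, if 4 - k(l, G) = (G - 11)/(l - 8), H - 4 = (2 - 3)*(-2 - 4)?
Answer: -6512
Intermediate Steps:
H = 10 (H = 4 + (2 - 3)*(-2 - 4) = 4 - 1*(-6) = 4 + 6 = 10)
B = 12 (B = 12*1 = 12)
k(l, G) = 4 - (-11 + G)/(-8 + l) (k(l, G) = 4 - (G - 11)/(l - 8) = 4 - (-11 + G)/(-8 + l))
-148*k(5, H)*B = -148*(-21 - 1*10 + 4*5)/(-8 + 5)*12 = -148*(-21 - 10 + 20)/(-3)*12 = -148*(-1/3*(-11))*12 = -1628*12/3 = -148*44 = -6512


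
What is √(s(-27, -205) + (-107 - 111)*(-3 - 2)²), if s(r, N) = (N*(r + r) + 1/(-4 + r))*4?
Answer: √37315506/31 ≈ 197.05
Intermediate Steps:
s(r, N) = 4/(-4 + r) + 8*N*r (s(r, N) = (N*(2*r) + 1/(-4 + r))*4 = (2*N*r + 1/(-4 + r))*4 = (1/(-4 + r) + 2*N*r)*4 = 4/(-4 + r) + 8*N*r)
√(s(-27, -205) + (-107 - 111)*(-3 - 2)²) = √(4*(1 - 8*(-205)*(-27) + 2*(-205)*(-27)²)/(-4 - 27) + (-107 - 111)*(-3 - 2)²) = √(4*(1 - 44280 + 2*(-205)*729)/(-31) - 218*(-5)²) = √(4*(-1/31)*(1 - 44280 - 298890) - 218*25) = √(4*(-1/31)*(-343169) - 5450) = √(1372676/31 - 5450) = √(1203726/31) = √37315506/31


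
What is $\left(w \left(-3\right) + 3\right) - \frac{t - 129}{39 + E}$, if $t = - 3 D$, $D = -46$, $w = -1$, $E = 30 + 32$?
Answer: $\frac{597}{101} \approx 5.9109$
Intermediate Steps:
$E = 62$
$t = 138$ ($t = \left(-3\right) \left(-46\right) = 138$)
$\left(w \left(-3\right) + 3\right) - \frac{t - 129}{39 + E} = \left(\left(-1\right) \left(-3\right) + 3\right) - \frac{138 - 129}{39 + 62} = \left(3 + 3\right) - \frac{9}{101} = 6 - 9 \cdot \frac{1}{101} = 6 - \frac{9}{101} = \frac{597}{101}$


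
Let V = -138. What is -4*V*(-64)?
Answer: -35328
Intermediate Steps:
-4*V*(-64) = -4*(-138)*(-64) = 552*(-64) = -35328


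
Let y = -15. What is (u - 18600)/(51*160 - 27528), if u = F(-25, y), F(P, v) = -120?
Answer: 260/269 ≈ 0.96654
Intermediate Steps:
u = -120
(u - 18600)/(51*160 - 27528) = (-120 - 18600)/(51*160 - 27528) = -18720/(8160 - 27528) = -18720/(-19368) = -18720*(-1/19368) = 260/269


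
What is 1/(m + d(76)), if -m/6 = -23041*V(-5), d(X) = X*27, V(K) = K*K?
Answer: 1/3458202 ≈ 2.8917e-7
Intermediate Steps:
V(K) = K²
d(X) = 27*X
m = 3456150 (m = -(-138246)*(-5)² = -(-138246)*25 = -6*(-576025) = 3456150)
1/(m + d(76)) = 1/(3456150 + 27*76) = 1/(3456150 + 2052) = 1/3458202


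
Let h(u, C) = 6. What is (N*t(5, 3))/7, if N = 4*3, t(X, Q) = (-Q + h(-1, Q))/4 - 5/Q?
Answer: -11/7 ≈ -1.5714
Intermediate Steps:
t(X, Q) = 3/2 - 5/Q - Q/4 (t(X, Q) = (-Q + 6)/4 - 5/Q = (6 - Q)*(¼) - 5/Q = (3/2 - Q/4) - 5/Q = 3/2 - 5/Q - Q/4)
N = 12
(N*t(5, 3))/7 = (12*(3/2 - 5/3 - ¼*3))/7 = (12*(3/2 - 5*⅓ - ¾))*(⅐) = (12*(3/2 - 5/3 - ¾))*(⅐) = (12*(-11/12))*(⅐) = -11*⅐ = -11/7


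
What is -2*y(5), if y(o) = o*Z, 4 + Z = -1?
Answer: 50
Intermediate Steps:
Z = -5 (Z = -4 - 1 = -5)
y(o) = -5*o (y(o) = o*(-5) = -5*o)
-2*y(5) = -(-10)*5 = -2*(-25) = 50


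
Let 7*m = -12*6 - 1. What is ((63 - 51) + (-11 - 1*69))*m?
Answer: 4964/7 ≈ 709.14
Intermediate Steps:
m = -73/7 (m = (-12*6 - 1)/7 = (-2*36 - 1)/7 = (-72 - 1)/7 = (⅐)*(-73) = -73/7 ≈ -10.429)
((63 - 51) + (-11 - 1*69))*m = ((63 - 51) + (-11 - 1*69))*(-73/7) = (12 + (-11 - 69))*(-73/7) = (12 - 80)*(-73/7) = -68*(-73/7) = 4964/7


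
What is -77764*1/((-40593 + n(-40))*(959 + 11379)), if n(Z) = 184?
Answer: 38882/249283121 ≈ 0.00015598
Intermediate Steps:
-77764*1/((-40593 + n(-40))*(959 + 11379)) = -77764*1/((-40593 + 184)*(959 + 11379)) = -77764/((-40409*12338)) = -77764/(-498566242) = -77764*(-1/498566242) = 38882/249283121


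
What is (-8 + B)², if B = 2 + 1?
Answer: 25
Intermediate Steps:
B = 3
(-8 + B)² = (-8 + 3)² = (-5)² = 25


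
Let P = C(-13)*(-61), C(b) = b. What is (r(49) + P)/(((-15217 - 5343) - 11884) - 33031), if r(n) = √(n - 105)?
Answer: -793/65475 - 2*I*√14/65475 ≈ -0.012111 - 0.00011429*I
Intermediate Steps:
r(n) = √(-105 + n)
P = 793 (P = -13*(-61) = 793)
(r(49) + P)/(((-15217 - 5343) - 11884) - 33031) = (√(-105 + 49) + 793)/(((-15217 - 5343) - 11884) - 33031) = (√(-56) + 793)/((-20560 - 11884) - 33031) = (2*I*√14 + 793)/(-32444 - 33031) = (793 + 2*I*√14)/(-65475) = (793 + 2*I*√14)*(-1/65475) = -793/65475 - 2*I*√14/65475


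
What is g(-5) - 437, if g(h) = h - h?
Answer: -437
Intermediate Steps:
g(h) = 0
g(-5) - 437 = 0 - 437 = -437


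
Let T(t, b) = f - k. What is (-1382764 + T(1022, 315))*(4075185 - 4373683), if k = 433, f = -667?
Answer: 413080636272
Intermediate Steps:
T(t, b) = -1100 (T(t, b) = -667 - 1*433 = -667 - 433 = -1100)
(-1382764 + T(1022, 315))*(4075185 - 4373683) = (-1382764 - 1100)*(4075185 - 4373683) = -1383864*(-298498) = 413080636272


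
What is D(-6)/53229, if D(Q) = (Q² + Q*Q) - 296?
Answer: -224/53229 ≈ -0.0042082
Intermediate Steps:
D(Q) = -296 + 2*Q² (D(Q) = (Q² + Q²) - 296 = 2*Q² - 296 = -296 + 2*Q²)
D(-6)/53229 = (-296 + 2*(-6)²)/53229 = (-296 + 2*36)*(1/53229) = (-296 + 72)*(1/53229) = -224*1/53229 = -224/53229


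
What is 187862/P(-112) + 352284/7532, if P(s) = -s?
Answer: 25972007/15064 ≈ 1724.1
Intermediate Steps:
187862/P(-112) + 352284/7532 = 187862/((-1*(-112))) + 352284/7532 = 187862/112 + 352284*(1/7532) = 187862*(1/112) + 88071/1883 = 93931/56 + 88071/1883 = 25972007/15064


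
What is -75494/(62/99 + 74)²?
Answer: -369958347/27291272 ≈ -13.556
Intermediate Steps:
-75494/(62/99 + 74)² = -75494/((7388/99)²) = -75494/54582544/9801 = -75494*9801/54582544 = -369958347/27291272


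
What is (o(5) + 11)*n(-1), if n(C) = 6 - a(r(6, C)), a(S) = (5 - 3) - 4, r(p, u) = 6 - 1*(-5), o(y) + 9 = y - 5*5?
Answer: -144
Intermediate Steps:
o(y) = -34 + y (o(y) = -9 + (y - 5*5) = -9 + (y - 25) = -9 + (-25 + y) = -34 + y)
r(p, u) = 11 (r(p, u) = 6 + 5 = 11)
a(S) = -2 (a(S) = 2 - 4 = -2)
n(C) = 8 (n(C) = 6 - 1*(-2) = 6 + 2 = 8)
(o(5) + 11)*n(-1) = ((-34 + 5) + 11)*8 = (-29 + 11)*8 = -18*8 = -144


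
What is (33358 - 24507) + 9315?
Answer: 18166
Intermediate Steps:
(33358 - 24507) + 9315 = 8851 + 9315 = 18166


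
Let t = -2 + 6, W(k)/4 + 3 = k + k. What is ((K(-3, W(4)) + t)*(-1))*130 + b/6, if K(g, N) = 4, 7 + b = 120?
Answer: -6127/6 ≈ -1021.2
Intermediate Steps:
b = 113 (b = -7 + 120 = 113)
W(k) = -12 + 8*k (W(k) = -12 + 4*(k + k) = -12 + 4*(2*k) = -12 + 8*k)
t = 4
((K(-3, W(4)) + t)*(-1))*130 + b/6 = ((4 + 4)*(-1))*130 + 113/6 = (8*(-1))*130 + 113*(⅙) = -8*130 + 113/6 = -1040 + 113/6 = -6127/6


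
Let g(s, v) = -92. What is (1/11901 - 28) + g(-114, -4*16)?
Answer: -1428119/11901 ≈ -120.00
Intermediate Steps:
(1/11901 - 28) + g(-114, -4*16) = (1/11901 - 28) - 92 = -333227/11901 - 92 = -1428119/11901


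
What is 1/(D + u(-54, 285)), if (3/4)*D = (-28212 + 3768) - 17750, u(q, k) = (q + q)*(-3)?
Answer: -3/167804 ≈ -1.7878e-5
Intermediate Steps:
u(q, k) = -6*q (u(q, k) = (2*q)*(-3) = -6*q)
D = -168776/3 (D = 4*((-28212 + 3768) - 17750)/3 = 4*(-24444 - 17750)/3 = (4/3)*(-42194) = -168776/3 ≈ -56259.)
1/(D + u(-54, 285)) = 1/(-168776/3 - 6*(-54)) = 1/(-168776/3 + 324) = 1/(-167804/3) = -3/167804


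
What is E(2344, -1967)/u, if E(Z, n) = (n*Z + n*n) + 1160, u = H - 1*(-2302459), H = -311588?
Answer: -740399/1990871 ≈ -0.37190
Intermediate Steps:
u = 1990871 (u = -311588 - 1*(-2302459) = -311588 + 2302459 = 1990871)
E(Z, n) = 1160 + n² + Z*n (E(Z, n) = (Z*n + n²) + 1160 = (n² + Z*n) + 1160 = 1160 + n² + Z*n)
E(2344, -1967)/u = (1160 + (-1967)² + 2344*(-1967))/1990871 = (1160 + 3869089 - 4610648)*(1/1990871) = -740399*1/1990871 = -740399/1990871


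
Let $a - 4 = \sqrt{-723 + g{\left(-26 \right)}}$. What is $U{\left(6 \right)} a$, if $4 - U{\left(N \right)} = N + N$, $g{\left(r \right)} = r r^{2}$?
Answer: $-32 - 8 i \sqrt{18299} \approx -32.0 - 1082.2 i$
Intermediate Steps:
$g{\left(r \right)} = r^{3}$
$a = 4 + i \sqrt{18299}$ ($a = 4 + \sqrt{-723 + \left(-26\right)^{3}} = 4 + \sqrt{-723 - 17576} = 4 + \sqrt{-18299} = 4 + i \sqrt{18299} \approx 4.0 + 135.27 i$)
$U{\left(N \right)} = 4 - 2 N$ ($U{\left(N \right)} = 4 - \left(N + N\right) = 4 - 2 N$)
$U{\left(6 \right)} a = \left(4 - 12\right) \left(4 + i \sqrt{18299}\right) = - 8 \left(4 + i \sqrt{18299}\right) = -32 - 8 i \sqrt{18299}$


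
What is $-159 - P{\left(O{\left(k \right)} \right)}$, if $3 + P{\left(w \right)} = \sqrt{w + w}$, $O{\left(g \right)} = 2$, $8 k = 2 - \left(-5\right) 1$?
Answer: $-158$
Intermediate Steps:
$k = \frac{7}{8}$ ($k = \frac{2 - \left(-5\right) 1}{8} = \frac{2 - -5}{8} = \frac{2 + 5}{8} = \frac{1}{8} \cdot 7 = \frac{7}{8} \approx 0.875$)
$P{\left(w \right)} = -3 + \sqrt{2} \sqrt{w}$ ($P{\left(w \right)} = -3 + \sqrt{w + w} = -3 + \sqrt{2 w} = -3 + \sqrt{2} \sqrt{w}$)
$-159 - P{\left(O{\left(k \right)} \right)} = -159 - \left(-3 + \sqrt{2} \sqrt{2}\right) = -159 - \left(-3 + 2\right) = -159 - -1 = -159 + 1 = -158$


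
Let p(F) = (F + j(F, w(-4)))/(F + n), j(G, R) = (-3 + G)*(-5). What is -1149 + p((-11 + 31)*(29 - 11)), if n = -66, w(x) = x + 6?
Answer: -113077/98 ≈ -1153.8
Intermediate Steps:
w(x) = 6 + x
j(G, R) = 15 - 5*G
p(F) = (15 - 4*F)/(-66 + F) (p(F) = (F + (15 - 5*F))/(F - 66) = (15 - 4*F)/(-66 + F))
-1149 + p((-11 + 31)*(29 - 11)) = -1149 + (15 - 4*(-11 + 31)*(29 - 11))/(-66 + (-11 + 31)*(29 - 11)) = -1149 + (15 - 80*18)/(-66 + 20*18) = -1149 + (15 - 4*360)/(-66 + 360) = -1149 + (15 - 1440)/294 = -1149 + (1/294)*(-1425) = -1149 - 475/98 = -113077/98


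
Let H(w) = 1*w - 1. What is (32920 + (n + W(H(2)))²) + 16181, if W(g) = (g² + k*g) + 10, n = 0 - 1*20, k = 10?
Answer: 49102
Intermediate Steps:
H(w) = -1 + w (H(w) = w - 1 = -1 + w)
n = -20 (n = 0 - 20 = -20)
W(g) = 10 + g² + 10*g (W(g) = (g² + 10*g) + 10 = 10 + g² + 10*g)
(32920 + (n + W(H(2)))²) + 16181 = (32920 + (-20 + (10 + (-1 + 2)² + 10*(-1 + 2)))²) + 16181 = (32920 + (-20 + (10 + 1² + 10*1))²) + 16181 = (32920 + (-20 + (10 + 1 + 10))²) + 16181 = (32920 + (-20 + 21)²) + 16181 = (32920 + 1²) + 16181 = (32920 + 1) + 16181 = 32921 + 16181 = 49102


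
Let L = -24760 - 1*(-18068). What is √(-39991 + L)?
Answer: 3*I*√5187 ≈ 216.06*I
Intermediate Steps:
L = -6692 (L = -24760 + 18068 = -6692)
√(-39991 + L) = √(-39991 - 6692) = √(-46683) = 3*I*√5187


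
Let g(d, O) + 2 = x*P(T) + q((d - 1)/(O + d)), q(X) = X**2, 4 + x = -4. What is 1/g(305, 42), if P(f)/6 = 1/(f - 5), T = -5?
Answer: 602045/2147806 ≈ 0.28031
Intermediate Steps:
x = -8 (x = -4 - 4 = -8)
P(f) = 6/(-5 + f) (P(f) = 6/(f - 5) = 6/(-5 + f))
g(d, O) = 14/5 + (-1 + d)**2/(O + d)**2 (g(d, O) = -2 + (-48/(-5 - 5) + ((d - 1)/(O + d))**2) = -2 + (-48/(-10) + ((-1 + d)/(O + d))**2) = -2 + (-48*(-1)/10 + ((-1 + d)/(O + d))**2) = -2 + (-8*(-3/5) + (-1 + d)**2/(O + d)**2) = -2 + (24/5 + (-1 + d)**2/(O + d)**2) = 14/5 + (-1 + d)**2/(O + d)**2)
1/g(305, 42) = 1/(14/5 + (-1 + 305)**2/(42 + 305)**2) = 1/(14/5 + 304**2/347**2) = 1/(14/5 + 92416*(1/120409)) = 1/(14/5 + 92416/120409) = 1/(2147806/602045) = 602045/2147806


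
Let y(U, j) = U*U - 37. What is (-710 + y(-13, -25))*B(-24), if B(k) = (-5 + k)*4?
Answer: 67048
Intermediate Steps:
B(k) = -20 + 4*k
y(U, j) = -37 + U² (y(U, j) = U² - 37 = -37 + U²)
(-710 + y(-13, -25))*B(-24) = (-710 + (-37 + (-13)²))*(-20 + 4*(-24)) = (-710 + (-37 + 169))*(-20 - 96) = (-710 + 132)*(-116) = -578*(-116) = 67048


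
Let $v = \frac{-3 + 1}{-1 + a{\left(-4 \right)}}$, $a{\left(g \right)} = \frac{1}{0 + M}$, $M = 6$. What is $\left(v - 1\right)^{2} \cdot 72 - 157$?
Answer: $- \frac{397}{25} \approx -15.88$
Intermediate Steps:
$a{\left(g \right)} = \frac{1}{6}$ ($a{\left(g \right)} = \frac{1}{0 + 6} = \frac{1}{6}$)
$v = \frac{12}{5}$ ($v = \frac{-3 + 1}{-1 + \frac{1}{6}} = - \frac{2}{- \frac{5}{6}} = \left(-2\right) \left(- \frac{6}{5}\right) = \frac{12}{5} \approx 2.4$)
$\left(v - 1\right)^{2} \cdot 72 - 157 = \left(\frac{12}{5} - 1\right)^{2} \cdot 72 - 157 = \left(\frac{7}{5}\right)^{2} \cdot 72 - 157 = \frac{49}{25} \cdot 72 - 157 = \frac{3528}{25} - 157 = - \frac{397}{25}$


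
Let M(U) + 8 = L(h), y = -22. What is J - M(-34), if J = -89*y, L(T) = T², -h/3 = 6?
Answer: 1642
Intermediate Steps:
h = -18 (h = -3*6 = -18)
M(U) = 316 (M(U) = -8 + (-18)² = -8 + 324 = 316)
J = 1958 (J = -89*(-22) = 1958)
J - M(-34) = 1958 - 1*316 = 1958 - 316 = 1642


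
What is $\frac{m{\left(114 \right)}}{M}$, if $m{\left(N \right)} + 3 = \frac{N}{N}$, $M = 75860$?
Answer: $- \frac{1}{37930} \approx -2.6364 \cdot 10^{-5}$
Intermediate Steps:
$m{\left(N \right)} = -2$ ($m{\left(N \right)} = -3 + \frac{N}{N} = -3 + 1 = -2$)
$\frac{m{\left(114 \right)}}{M} = - \frac{2}{75860} = \left(-2\right) \frac{1}{75860} = - \frac{1}{37930}$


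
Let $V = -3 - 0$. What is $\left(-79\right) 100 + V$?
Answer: $-7903$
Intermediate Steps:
$V = -3$ ($V = -3 + 0 = -3$)
$\left(-79\right) 100 + V = \left(-79\right) 100 - 3 = -7900 - 3 = -7903$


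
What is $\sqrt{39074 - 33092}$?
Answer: $\sqrt{5982} \approx 77.343$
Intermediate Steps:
$\sqrt{39074 - 33092} = \sqrt{5982}$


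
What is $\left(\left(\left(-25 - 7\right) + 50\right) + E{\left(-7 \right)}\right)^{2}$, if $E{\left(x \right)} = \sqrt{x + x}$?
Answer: $\left(18 + i \sqrt{14}\right)^{2} \approx 310.0 + 134.7 i$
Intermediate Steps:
$E{\left(x \right)} = \sqrt{2} \sqrt{x}$ ($E{\left(x \right)} = \sqrt{2 x} = \sqrt{2} \sqrt{x}$)
$\left(\left(\left(-25 - 7\right) + 50\right) + E{\left(-7 \right)}\right)^{2} = \left(\left(\left(-25 - 7\right) + 50\right) + \sqrt{2} \sqrt{-7}\right)^{2} = \left(\left(-32 + 50\right) + \sqrt{2} i \sqrt{7}\right)^{2} = \left(18 + i \sqrt{14}\right)^{2}$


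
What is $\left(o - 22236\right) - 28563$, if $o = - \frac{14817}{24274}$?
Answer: $- \frac{1233109743}{24274} \approx -50800.0$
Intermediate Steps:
$o = - \frac{14817}{24274}$ ($o = \left(-14817\right) \frac{1}{24274} = - \frac{14817}{24274} \approx -0.61041$)
$\left(o - 22236\right) - 28563 = \left(- \frac{14817}{24274} - 22236\right) - 28563 = - \frac{539771481}{24274} - 28563 = - \frac{1233109743}{24274}$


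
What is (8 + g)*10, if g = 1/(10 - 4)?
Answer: 245/3 ≈ 81.667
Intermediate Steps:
g = ⅙ (g = 1/6 = ⅙ ≈ 0.16667)
(8 + g)*10 = (8 + ⅙)*10 = (49/6)*10 = 245/3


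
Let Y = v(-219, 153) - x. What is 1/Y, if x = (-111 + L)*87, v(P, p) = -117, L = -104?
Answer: 1/18588 ≈ 5.3798e-5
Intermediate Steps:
x = -18705 (x = (-111 - 104)*87 = -215*87 = -18705)
Y = 18588 (Y = -117 - 1*(-18705) = -117 + 18705 = 18588)
1/Y = 1/18588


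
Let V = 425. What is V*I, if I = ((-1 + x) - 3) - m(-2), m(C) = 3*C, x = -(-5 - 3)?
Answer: 4250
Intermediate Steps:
x = 8 (x = -1*(-8) = 8)
I = 10 (I = ((-1 + 8) - 3) - 3*(-2) = (7 - 3) - 1*(-6) = 4 + 6 = 10)
V*I = 425*10 = 4250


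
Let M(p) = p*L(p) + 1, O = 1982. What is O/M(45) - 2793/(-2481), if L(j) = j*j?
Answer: 43238710/37680601 ≈ 1.1475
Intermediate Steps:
L(j) = j**2
M(p) = 1 + p**3 (M(p) = p*p**2 + 1 = p**3 + 1 = 1 + p**3)
O/M(45) - 2793/(-2481) = 1982/(1 + 45**3) - 2793/(-2481) = 1982/(1 + 91125) - 2793*(-1/2481) = 1982/91126 + 931/827 = 1982*(1/91126) + 931/827 = 991/45563 + 931/827 = 43238710/37680601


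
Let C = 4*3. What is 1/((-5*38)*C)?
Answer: -1/2280 ≈ -0.00043860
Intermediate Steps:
C = 12
1/((-5*38)*C) = 1/(-5*38*12) = 1/(-190*12) = 1/(-2280) = -1/2280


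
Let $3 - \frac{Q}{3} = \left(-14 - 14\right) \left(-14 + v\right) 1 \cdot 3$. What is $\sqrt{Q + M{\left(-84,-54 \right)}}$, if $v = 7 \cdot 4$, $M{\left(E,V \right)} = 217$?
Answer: $\sqrt{3754} \approx 61.27$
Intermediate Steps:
$v = 28$
$Q = 3537$ ($Q = 9 - 3 \left(-14 - 14\right) \left(-14 + 28\right) 1 \cdot 3 = 9 - 3 \left(-28\right) 14 \cdot 1 \cdot 3 = 9 - 3 \left(-392\right) 1 \cdot 3 = 9 - 3 \left(\left(-392\right) 3\right) = 9 - -3528 = 9 + 3528 = 3537$)
$\sqrt{Q + M{\left(-84,-54 \right)}} = \sqrt{3537 + 217} = \sqrt{3754}$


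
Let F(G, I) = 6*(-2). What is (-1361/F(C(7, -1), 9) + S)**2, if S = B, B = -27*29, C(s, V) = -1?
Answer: 64561225/144 ≈ 4.4834e+5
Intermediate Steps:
F(G, I) = -12
B = -783
S = -783
(-1361/F(C(7, -1), 9) + S)**2 = (-1361/(-12) - 783)**2 = (-1361*(-1)/12 - 783)**2 = (-1*(-1361/12) - 783)**2 = (1361/12 - 783)**2 = (-8035/12)**2 = 64561225/144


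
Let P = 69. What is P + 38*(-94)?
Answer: -3503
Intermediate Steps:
P + 38*(-94) = 69 + 38*(-94) = 69 - 3572 = -3503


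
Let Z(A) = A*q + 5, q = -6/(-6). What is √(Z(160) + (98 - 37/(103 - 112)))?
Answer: 2*√601/3 ≈ 16.344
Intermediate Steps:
q = 1 (q = -6*(-⅙) = 1)
Z(A) = 5 + A (Z(A) = A*1 + 5 = A + 5 = 5 + A)
√(Z(160) + (98 - 37/(103 - 112))) = √((5 + 160) + (98 - 37/(103 - 112))) = √(165 + (98 - 37/(-9))) = √(165 + (98 - 37*(-⅑))) = √(165 + (98 + 37/9)) = √(165 + 919/9) = √(2404/9) = 2*√601/3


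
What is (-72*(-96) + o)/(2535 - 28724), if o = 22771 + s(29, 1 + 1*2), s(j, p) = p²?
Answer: -29692/26189 ≈ -1.1338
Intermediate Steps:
o = 22780 (o = 22771 + (1 + 1*2)² = 22771 + (1 + 2)² = 22771 + 3² = 22771 + 9 = 22780)
(-72*(-96) + o)/(2535 - 28724) = (-72*(-96) + 22780)/(2535 - 28724) = (6912 + 22780)/(-26189) = 29692*(-1/26189) = -29692/26189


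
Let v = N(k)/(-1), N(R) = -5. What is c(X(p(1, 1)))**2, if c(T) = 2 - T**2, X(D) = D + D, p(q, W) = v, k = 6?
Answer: 9604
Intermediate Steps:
v = 5 (v = -5/(-1) = -5*(-1) = 5)
p(q, W) = 5
X(D) = 2*D
c(X(p(1, 1)))**2 = (2 - (2*5)**2)**2 = (2 - 1*10**2)**2 = (2 - 1*100)**2 = (2 - 100)**2 = (-98)**2 = 9604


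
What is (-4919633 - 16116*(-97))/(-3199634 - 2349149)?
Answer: 3356381/5548783 ≈ 0.60489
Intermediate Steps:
(-4919633 - 16116*(-97))/(-3199634 - 2349149) = (-4919633 + 1563252)/(-5548783) = -3356381*(-1/5548783) = 3356381/5548783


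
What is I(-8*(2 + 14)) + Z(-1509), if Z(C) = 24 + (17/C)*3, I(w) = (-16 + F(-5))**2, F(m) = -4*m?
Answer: 20103/503 ≈ 39.966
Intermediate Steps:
I(w) = 16 (I(w) = (-16 - 4*(-5))**2 = (-16 + 20)**2 = 4**2 = 16)
Z(C) = 24 + 51/C
I(-8*(2 + 14)) + Z(-1509) = 16 + (24 + 51/(-1509)) = 16 + (24 + 51*(-1/1509)) = 16 + (24 - 17/503) = 16 + 12055/503 = 20103/503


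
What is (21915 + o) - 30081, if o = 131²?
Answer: 8995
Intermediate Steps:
o = 17161
(21915 + o) - 30081 = (21915 + 17161) - 30081 = 39076 - 30081 = 8995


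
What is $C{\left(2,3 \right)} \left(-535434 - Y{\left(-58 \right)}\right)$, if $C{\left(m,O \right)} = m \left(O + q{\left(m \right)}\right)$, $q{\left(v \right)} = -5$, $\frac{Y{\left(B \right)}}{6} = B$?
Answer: $2140344$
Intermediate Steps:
$Y{\left(B \right)} = 6 B$
$C{\left(m,O \right)} = m \left(-5 + O\right)$ ($C{\left(m,O \right)} = m \left(O - 5\right) = m \left(-5 + O\right)$)
$C{\left(2,3 \right)} \left(-535434 - Y{\left(-58 \right)}\right) = 2 \left(-5 + 3\right) \left(-535434 - 6 \left(-58\right)\right) = 2 \left(-2\right) \left(-535434 - -348\right) = - 4 \left(-535434 + 348\right) = \left(-4\right) \left(-535086\right) = 2140344$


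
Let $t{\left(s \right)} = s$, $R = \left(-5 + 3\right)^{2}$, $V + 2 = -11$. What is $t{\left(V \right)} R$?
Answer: $-52$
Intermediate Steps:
$V = -13$ ($V = -2 - 11 = -13$)
$R = 4$ ($R = \left(-2\right)^{2} = 4$)
$t{\left(V \right)} R = \left(-13\right) 4 = -52$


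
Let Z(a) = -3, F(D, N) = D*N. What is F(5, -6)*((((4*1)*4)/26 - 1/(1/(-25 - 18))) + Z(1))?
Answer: -15840/13 ≈ -1218.5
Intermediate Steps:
F(5, -6)*((((4*1)*4)/26 - 1/(1/(-25 - 18))) + Z(1)) = (5*(-6))*((((4*1)*4)/26 - 1/(1/(-25 - 18))) - 3) = -30*(((4*4)*(1/26) - 1/(1/(-43))) - 3) = -30*((16*(1/26) - 1/(-1/43)) - 3) = -30*((8/13 - 1*(-43)) - 3) = -30*((8/13 + 43) - 3) = -30*(567/13 - 3) = -30*528/13 = -15840/13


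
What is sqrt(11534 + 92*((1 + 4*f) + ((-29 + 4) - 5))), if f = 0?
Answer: sqrt(8866) ≈ 94.159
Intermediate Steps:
sqrt(11534 + 92*((1 + 4*f) + ((-29 + 4) - 5))) = sqrt(11534 + 92*((1 + 4*0) + ((-29 + 4) - 5))) = sqrt(11534 + 92*((1 + 0) + (-25 - 5))) = sqrt(11534 + 92*(1 - 30)) = sqrt(11534 + 92*(-29)) = sqrt(11534 - 2668) = sqrt(8866)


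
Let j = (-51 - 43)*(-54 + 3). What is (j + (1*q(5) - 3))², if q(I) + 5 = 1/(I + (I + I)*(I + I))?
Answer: 252537405961/11025 ≈ 2.2906e+7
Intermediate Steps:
q(I) = -5 + 1/(I + 4*I²) (q(I) = -5 + 1/(I + (I + I)*(I + I)) = -5 + 1/(I + (2*I)*(2*I)) = -5 + 1/(I + 4*I²))
j = 4794 (j = -94*(-51) = 4794)
(j + (1*q(5) - 3))² = (4794 + (1*((1 - 20*5² - 5*5)/(5*(1 + 4*5))) - 3))² = (4794 + (1*((1 - 20*25 - 25)/(5*(1 + 20))) - 3))² = (4794 + (1*((⅕)*(1 - 500 - 25)/21) - 3))² = (4794 + (1*((⅕)*(1/21)*(-524)) - 3))² = (4794 + (1*(-524/105) - 3))² = (4794 + (-524/105 - 3))² = (4794 - 839/105)² = (502531/105)² = 252537405961/11025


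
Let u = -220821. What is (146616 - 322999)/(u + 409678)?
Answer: -176383/188857 ≈ -0.93395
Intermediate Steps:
(146616 - 322999)/(u + 409678) = (146616 - 322999)/(-220821 + 409678) = -176383/188857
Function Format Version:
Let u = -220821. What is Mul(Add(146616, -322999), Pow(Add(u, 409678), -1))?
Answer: Rational(-176383, 188857) ≈ -0.93395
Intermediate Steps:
Mul(Add(146616, -322999), Pow(Add(u, 409678), -1)) = Mul(Add(146616, -322999), Pow(Add(-220821, 409678), -1)) = Mul(-176383, Pow(188857, -1)) = Mul(-176383, Rational(1, 188857)) = Rational(-176383, 188857)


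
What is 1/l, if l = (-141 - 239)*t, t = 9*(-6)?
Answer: 1/20520 ≈ 4.8733e-5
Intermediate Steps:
t = -54
l = 20520 (l = (-141 - 239)*(-54) = -380*(-54) = 20520)
1/l = 1/20520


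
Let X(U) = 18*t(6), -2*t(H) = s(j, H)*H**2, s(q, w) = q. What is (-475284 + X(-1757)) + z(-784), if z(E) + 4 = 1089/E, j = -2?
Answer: -372118849/784 ≈ -4.7464e+5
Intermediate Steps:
z(E) = -4 + 1089/E
t(H) = H**2 (t(H) = -(-1)*H**2 = H**2)
X(U) = 648 (X(U) = 18*6**2 = 18*36 = 648)
(-475284 + X(-1757)) + z(-784) = (-475284 + 648) + (-4 + 1089/(-784)) = -474636 + (-4 + 1089*(-1/784)) = -474636 + (-4 - 1089/784) = -474636 - 4225/784 = -372118849/784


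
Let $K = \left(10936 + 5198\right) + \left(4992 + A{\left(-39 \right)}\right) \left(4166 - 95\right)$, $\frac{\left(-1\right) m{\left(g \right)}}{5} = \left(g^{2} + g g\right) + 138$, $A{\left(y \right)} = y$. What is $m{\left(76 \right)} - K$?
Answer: $-20238247$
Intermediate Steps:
$m{\left(g \right)} = -690 - 10 g^{2}$ ($m{\left(g \right)} = - 5 \left(\left(g^{2} + g g\right) + 138\right) = - 5 \left(\left(g^{2} + g^{2}\right) + 138\right) = - 5 \left(2 g^{2} + 138\right) = - 5 \left(138 + 2 g^{2}\right) = -690 - 10 g^{2}$)
$K = 20179797$ ($K = \left(10936 + 5198\right) + \left(4992 - 39\right) \left(4166 - 95\right) = 16134 + 4953 \cdot 4071 = 16134 + 20163663 = 20179797$)
$m{\left(76 \right)} - K = \left(-690 - 10 \cdot 76^{2}\right) - 20179797 = \left(-690 - 57760\right) - 20179797 = -58450 - 20179797 = -20238247$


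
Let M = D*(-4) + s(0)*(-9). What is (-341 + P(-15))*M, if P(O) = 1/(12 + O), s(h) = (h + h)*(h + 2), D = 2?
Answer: 8192/3 ≈ 2730.7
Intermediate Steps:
s(h) = 2*h*(2 + h) (s(h) = (2*h)*(2 + h) = 2*h*(2 + h))
M = -8 (M = 2*(-4) + (2*0*(2 + 0))*(-9) = -8 + (2*0*2)*(-9) = -8 + 0*(-9) = -8 + 0 = -8)
(-341 + P(-15))*M = (-341 + 1/(12 - 15))*(-8) = (-341 + 1/(-3))*(-8) = (-341 - 1/3)*(-8) = -1024/3*(-8) = 8192/3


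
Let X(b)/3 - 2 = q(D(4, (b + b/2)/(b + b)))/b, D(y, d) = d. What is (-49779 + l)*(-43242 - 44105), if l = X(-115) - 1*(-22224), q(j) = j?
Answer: 1106909137503/460 ≈ 2.4063e+9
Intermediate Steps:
X(b) = 6 + 9/(4*b) (X(b) = 6 + 3*(((b + b/2)/(b + b))/b) = 6 + 3*(((b + b*(1/2))/((2*b)))/b) = 6 + 3*(((b + b/2)*(1/(2*b)))/b) = 6 + 3*(((3*b/2)*(1/(2*b)))/b) = 6 + 3*(3/(4*b)) = 6 + 9/(4*b))
l = 10225791/460 (l = (6 + (9/4)/(-115)) - 1*(-22224) = (6 + (9/4)*(-1/115)) + 22224 = (6 - 9/460) + 22224 = 2751/460 + 22224 = 10225791/460 ≈ 22230.)
(-49779 + l)*(-43242 - 44105) = (-49779 + 10225791/460)*(-43242 - 44105) = -12672549/460*(-87347) = 1106909137503/460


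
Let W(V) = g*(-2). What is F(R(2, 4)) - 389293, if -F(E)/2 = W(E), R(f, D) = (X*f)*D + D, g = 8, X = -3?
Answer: -389261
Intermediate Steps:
R(f, D) = D - 3*D*f (R(f, D) = (-3*f)*D + D = -3*D*f + D = D - 3*D*f)
W(V) = -16 (W(V) = 8*(-2) = -16)
F(E) = 32 (F(E) = -2*(-16) = 32)
F(R(2, 4)) - 389293 = 32 - 389293 = -389261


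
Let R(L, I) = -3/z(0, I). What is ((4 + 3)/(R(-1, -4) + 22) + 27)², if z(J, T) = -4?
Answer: 126025/169 ≈ 745.71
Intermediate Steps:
R(L, I) = ¾ (R(L, I) = -3/(-4) = -3*(-¼) = ¾)
((4 + 3)/(R(-1, -4) + 22) + 27)² = ((4 + 3)/(¾ + 22) + 27)² = (7/(91/4) + 27)² = (7*(4/91) + 27)² = (4/13 + 27)² = (355/13)² = 126025/169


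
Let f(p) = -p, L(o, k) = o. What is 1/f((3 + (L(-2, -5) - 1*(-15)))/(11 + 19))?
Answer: -15/8 ≈ -1.8750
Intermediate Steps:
1/f((3 + (L(-2, -5) - 1*(-15)))/(11 + 19)) = 1/(-(3 + (-2 - 1*(-15)))/(11 + 19)) = 1/(-(3 + (-2 + 15))/30) = 1/(-(3 + 13)/30) = 1/(-16/30) = 1/(-1*8/15) = 1/(-8/15) = -15/8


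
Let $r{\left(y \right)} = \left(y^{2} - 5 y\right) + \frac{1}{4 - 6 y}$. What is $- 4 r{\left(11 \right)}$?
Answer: $- \frac{8182}{31} \approx -263.94$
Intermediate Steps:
$r{\left(y \right)} = y^{2} + \frac{1}{4 - 6 y} - 5 y$
$- 4 r{\left(11 \right)} = - 4 \frac{-1 - 34 \cdot 11^{2} + 6 \cdot 11^{3} + 20 \cdot 11}{2 \left(-2 + 3 \cdot 11\right)} = - 4 \frac{-1 - 4114 + 6 \cdot 1331 + 220}{2 \left(-2 + 33\right)} = - 4 \frac{-1 - 4114 + 7986 + 220}{2 \cdot 31} = - 4 \cdot \frac{1}{2} \cdot \frac{1}{31} \cdot 4091 = \left(-4\right) \frac{4091}{62} = - \frac{8182}{31}$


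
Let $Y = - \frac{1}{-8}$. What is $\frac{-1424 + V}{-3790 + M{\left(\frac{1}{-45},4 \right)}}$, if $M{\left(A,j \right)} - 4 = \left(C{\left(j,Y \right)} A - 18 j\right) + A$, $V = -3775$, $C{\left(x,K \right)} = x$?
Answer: $\frac{46791}{34723} \approx 1.3476$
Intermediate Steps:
$Y = \frac{1}{8}$ ($Y = \left(-1\right) \left(- \frac{1}{8}\right) = \frac{1}{8} \approx 0.125$)
$M{\left(A,j \right)} = 4 + A - 18 j + A j$ ($M{\left(A,j \right)} = 4 + \left(\left(j A - 18 j\right) + A\right) = 4 + \left(\left(A j - 18 j\right) + A\right) = 4 + \left(\left(- 18 j + A j\right) + A\right) = 4 + \left(A - 18 j + A j\right) = 4 + A - 18 j + A j$)
$\frac{-1424 + V}{-3790 + M{\left(\frac{1}{-45},4 \right)}} = \frac{-1424 - 3775}{-3790 + \left(4 + \frac{1}{-45} - 72 + \frac{1}{-45} \cdot 4\right)} = - \frac{5199}{-3790 - \frac{613}{9}} = - \frac{5199}{- \frac{34723}{9}} = \left(-5199\right) \left(- \frac{9}{34723}\right) = \frac{46791}{34723}$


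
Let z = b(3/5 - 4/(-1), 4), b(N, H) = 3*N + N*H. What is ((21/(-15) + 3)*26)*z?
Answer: 33488/25 ≈ 1339.5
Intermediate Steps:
b(N, H) = 3*N + H*N
z = 161/5 (z = (3/5 - 4/(-1))*(3 + 4) = (3*(1/5) - 4*(-1))*7 = (3/5 + 4)*7 = (23/5)*7 = 161/5 ≈ 32.200)
((21/(-15) + 3)*26)*z = ((21/(-15) + 3)*26)*(161/5) = ((21*(-1/15) + 3)*26)*(161/5) = ((-7/5 + 3)*26)*(161/5) = ((8/5)*26)*(161/5) = (208/5)*(161/5) = 33488/25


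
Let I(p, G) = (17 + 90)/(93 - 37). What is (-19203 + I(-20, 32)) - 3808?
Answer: -1288509/56 ≈ -23009.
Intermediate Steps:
I(p, G) = 107/56
(-19203 + I(-20, 32)) - 3808 = (-19203 + 107/56) - 3808 = -1075261/56 - 3808 = -1288509/56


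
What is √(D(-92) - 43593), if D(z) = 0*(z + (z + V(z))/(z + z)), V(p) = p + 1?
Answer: I*√43593 ≈ 208.79*I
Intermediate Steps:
V(p) = 1 + p
D(z) = 0 (D(z) = 0*(z + (z + (1 + z))/(z + z)) = 0*(z + (1 + 2*z)/((2*z))) = 0*(z + (1 + 2*z)*(1/(2*z))) = 0*(z + (1 + 2*z)/(2*z)) = 0)
√(D(-92) - 43593) = √(0 - 43593) = √(-43593) = I*√43593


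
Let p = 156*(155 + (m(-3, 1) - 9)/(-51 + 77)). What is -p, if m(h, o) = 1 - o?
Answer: -24126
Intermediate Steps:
p = 24126 (p = 156*(155 + ((1 - 1*1) - 9)/(-51 + 77)) = 156*(155 + ((1 - 1) - 9)/26) = 156*(155 + (0 - 9)*(1/26)) = 156*(155 - 9*1/26) = 156*(155 - 9/26) = 156*(4021/26) = 24126)
-p = -1*24126 = -24126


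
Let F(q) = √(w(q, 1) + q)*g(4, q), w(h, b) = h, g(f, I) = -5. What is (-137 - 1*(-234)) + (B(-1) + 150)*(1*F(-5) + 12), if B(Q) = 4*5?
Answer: 2137 - 850*I*√10 ≈ 2137.0 - 2687.9*I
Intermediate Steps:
B(Q) = 20
F(q) = -5*√2*√q (F(q) = √(q + q)*(-5) = √(2*q)*(-5) = (√2*√q)*(-5) = -5*√2*√q)
(-137 - 1*(-234)) + (B(-1) + 150)*(1*F(-5) + 12) = (-137 - 1*(-234)) + (20 + 150)*(1*(-5*√2*√(-5)) + 12) = (-137 + 234) + 170*(1*(-5*√2*I*√5) + 12) = 97 + 170*(1*(-5*I*√10) + 12) = 97 + 170*(-5*I*√10 + 12) = 97 + 170*(12 - 5*I*√10) = 97 + (2040 - 850*I*√10) = 2137 - 850*I*√10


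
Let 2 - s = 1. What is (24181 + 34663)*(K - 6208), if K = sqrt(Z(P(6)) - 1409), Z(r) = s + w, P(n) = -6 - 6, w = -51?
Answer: -365303552 + 58844*I*sqrt(1459) ≈ -3.653e+8 + 2.2477e+6*I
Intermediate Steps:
s = 1 (s = 2 - 1*1 = 2 - 1 = 1)
P(n) = -12
Z(r) = -50 (Z(r) = 1 - 51 = -50)
K = I*sqrt(1459) (K = sqrt(-50 - 1409) = sqrt(-1459) = I*sqrt(1459) ≈ 38.197*I)
(24181 + 34663)*(K - 6208) = (24181 + 34663)*(I*sqrt(1459) - 6208) = 58844*(-6208 + I*sqrt(1459)) = -365303552 + 58844*I*sqrt(1459)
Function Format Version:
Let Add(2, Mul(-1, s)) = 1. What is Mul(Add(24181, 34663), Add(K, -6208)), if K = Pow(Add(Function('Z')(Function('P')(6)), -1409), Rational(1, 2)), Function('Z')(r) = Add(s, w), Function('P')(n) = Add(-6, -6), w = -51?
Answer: Add(-365303552, Mul(58844, I, Pow(1459, Rational(1, 2)))) ≈ Add(-3.6530e+8, Mul(2.2477e+6, I))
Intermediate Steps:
s = 1 (s = Add(2, Mul(-1, 1)) = Add(2, -1) = 1)
Function('P')(n) = -12
Function('Z')(r) = -50 (Function('Z')(r) = Add(1, -51) = -50)
K = Mul(I, Pow(1459, Rational(1, 2))) (K = Pow(Add(-50, -1409), Rational(1, 2)) = Pow(-1459, Rational(1, 2)) = Mul(I, Pow(1459, Rational(1, 2))) ≈ Mul(38.197, I))
Mul(Add(24181, 34663), Add(K, -6208)) = Mul(Add(24181, 34663), Add(Mul(I, Pow(1459, Rational(1, 2))), -6208)) = Mul(58844, Add(-6208, Mul(I, Pow(1459, Rational(1, 2))))) = Add(-365303552, Mul(58844, I, Pow(1459, Rational(1, 2))))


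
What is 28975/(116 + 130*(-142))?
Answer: -28975/18344 ≈ -1.5795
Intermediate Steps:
28975/(116 + 130*(-142)) = 28975/(116 - 18460) = 28975/(-18344) = 28975*(-1/18344) = -28975/18344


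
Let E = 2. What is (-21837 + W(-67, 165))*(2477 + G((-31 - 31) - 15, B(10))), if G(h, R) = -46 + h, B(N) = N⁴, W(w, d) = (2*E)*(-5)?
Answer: -51451378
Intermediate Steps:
W(w, d) = -20 (W(w, d) = (2*2)*(-5) = 4*(-5) = -20)
(-21837 + W(-67, 165))*(2477 + G((-31 - 31) - 15, B(10))) = (-21837 - 20)*(2477 + (-46 + ((-31 - 31) - 15))) = -21857*(2477 + (-46 + (-62 - 15))) = -21857*(2477 + (-46 - 77)) = -21857*(2477 - 123) = -21857*2354 = -51451378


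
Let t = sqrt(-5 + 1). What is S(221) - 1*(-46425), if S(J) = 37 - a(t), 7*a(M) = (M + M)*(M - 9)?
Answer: 325242/7 + 36*I/7 ≈ 46463.0 + 5.1429*I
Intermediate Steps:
t = 2*I (t = sqrt(-4) = 2*I ≈ 2.0*I)
a(M) = 2*M*(-9 + M)/7 (a(M) = ((M + M)*(M - 9))/7 = ((2*M)*(-9 + M))/7 = (2*M*(-9 + M))/7 = 2*M*(-9 + M)/7)
S(J) = 37 - 4*I*(-9 + 2*I)/7 (S(J) = 37 - 2*2*I*(-9 + 2*I)/7 = 37 - 4*I*(-9 + 2*I)/7)
S(221) - 1*(-46425) = (267/7 + 36*I/7) - 1*(-46425) = (267/7 + 36*I/7) + 46425 = 325242/7 + 36*I/7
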